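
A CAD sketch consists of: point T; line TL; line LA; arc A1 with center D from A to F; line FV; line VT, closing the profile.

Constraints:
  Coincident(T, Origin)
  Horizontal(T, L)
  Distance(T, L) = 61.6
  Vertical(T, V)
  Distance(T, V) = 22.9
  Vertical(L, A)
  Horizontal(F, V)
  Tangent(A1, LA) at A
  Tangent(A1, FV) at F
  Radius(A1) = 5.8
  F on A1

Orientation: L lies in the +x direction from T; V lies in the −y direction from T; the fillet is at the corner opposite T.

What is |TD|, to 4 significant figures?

58.36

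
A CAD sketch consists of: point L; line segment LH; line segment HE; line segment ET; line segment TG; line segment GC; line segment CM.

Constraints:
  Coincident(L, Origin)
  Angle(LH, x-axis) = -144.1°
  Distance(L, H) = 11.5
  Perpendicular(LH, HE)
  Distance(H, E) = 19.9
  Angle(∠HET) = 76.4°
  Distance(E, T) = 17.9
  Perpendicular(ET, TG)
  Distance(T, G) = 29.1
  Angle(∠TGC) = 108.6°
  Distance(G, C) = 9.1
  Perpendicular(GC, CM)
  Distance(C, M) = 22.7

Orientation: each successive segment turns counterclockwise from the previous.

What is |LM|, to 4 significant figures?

15.13

∠TGC = 108.6° gives GC at -149.1° from the x-axis; with |GC| = 9.1, C = (-15.96, 4.974). GC ⟂ CM, so CM runs at -59.10°; with |CM| = 22.7, M = (-4.300, -14.50). Then |LM| = |M − L| = 15.13.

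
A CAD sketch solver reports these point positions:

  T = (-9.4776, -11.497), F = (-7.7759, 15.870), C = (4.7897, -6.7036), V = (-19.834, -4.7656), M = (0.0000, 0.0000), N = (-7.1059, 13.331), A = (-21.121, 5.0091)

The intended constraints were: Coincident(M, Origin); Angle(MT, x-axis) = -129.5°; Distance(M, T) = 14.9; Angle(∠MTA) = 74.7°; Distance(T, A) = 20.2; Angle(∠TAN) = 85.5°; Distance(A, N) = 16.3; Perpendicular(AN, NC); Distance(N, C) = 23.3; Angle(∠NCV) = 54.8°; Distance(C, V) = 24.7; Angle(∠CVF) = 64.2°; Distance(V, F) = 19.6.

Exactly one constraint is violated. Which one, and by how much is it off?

Distance(V, F) = 19.6 — off by 4.30.

M = (0.00, 0.00) ✓; MT at -129.5° ✓; |MT| = 14.90 ✓; ∠MTA = 74.70° ✓; |TA| = 20.20 ✓; ∠TAN = 85.50° ✓; |AN| = 16.30 ✓; ∠(AN, NC) = 90.00° ✓; |NC| = 23.30 ✓; ∠NCV = 54.80° ✓; |CV| = 24.70 ✓; ∠CVF = 64.20° ✓; |VF| = 23.90 ✗.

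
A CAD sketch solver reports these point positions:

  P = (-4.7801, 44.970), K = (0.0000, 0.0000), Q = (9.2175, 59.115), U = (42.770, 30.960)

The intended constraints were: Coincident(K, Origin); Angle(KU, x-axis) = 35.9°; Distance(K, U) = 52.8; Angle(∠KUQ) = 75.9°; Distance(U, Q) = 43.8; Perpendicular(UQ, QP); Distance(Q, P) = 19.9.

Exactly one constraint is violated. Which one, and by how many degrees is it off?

Perpendicular(UQ, QP) — off by 4.70°.

K = (0.00, 0.00) ✓; KU at 35.90° ✓; |KU| = 52.80 ✓; ∠KUQ = 75.90° ✓; |UQ| = 43.80 ✓; ∠(UQ, QP) = 85.30° ✗; |QP| = 19.90 ✓.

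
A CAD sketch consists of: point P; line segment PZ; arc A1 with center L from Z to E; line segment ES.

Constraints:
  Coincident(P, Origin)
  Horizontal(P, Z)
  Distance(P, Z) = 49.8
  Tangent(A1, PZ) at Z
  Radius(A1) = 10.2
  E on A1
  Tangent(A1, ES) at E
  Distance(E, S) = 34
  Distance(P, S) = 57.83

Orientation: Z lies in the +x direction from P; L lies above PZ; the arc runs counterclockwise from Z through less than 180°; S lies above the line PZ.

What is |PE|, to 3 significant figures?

60.3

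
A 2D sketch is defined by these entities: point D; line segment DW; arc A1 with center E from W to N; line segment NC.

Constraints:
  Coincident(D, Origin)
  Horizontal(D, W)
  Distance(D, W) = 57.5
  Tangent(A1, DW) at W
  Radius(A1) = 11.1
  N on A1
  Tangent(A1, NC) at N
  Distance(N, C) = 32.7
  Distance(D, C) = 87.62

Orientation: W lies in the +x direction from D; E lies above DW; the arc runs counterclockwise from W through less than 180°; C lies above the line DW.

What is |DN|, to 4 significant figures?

68.37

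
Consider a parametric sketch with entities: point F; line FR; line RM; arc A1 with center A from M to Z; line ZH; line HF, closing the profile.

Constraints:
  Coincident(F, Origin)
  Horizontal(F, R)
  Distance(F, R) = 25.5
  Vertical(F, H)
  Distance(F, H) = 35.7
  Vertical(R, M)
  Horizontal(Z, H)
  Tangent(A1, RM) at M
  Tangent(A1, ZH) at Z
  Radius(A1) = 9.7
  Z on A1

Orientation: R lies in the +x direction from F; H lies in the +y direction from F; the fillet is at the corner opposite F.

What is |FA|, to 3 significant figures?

30.4

F is at the origin; F and R share the same y with |FR| = 25.5 and R on the +x side, so R = (25.5, 0.00). F and H share the same x with |FH| = 35.7 and H on the +y side, so H = (0.00, 35.7). The virtual corner opposite F is at (25.5, 35.7). A1 meets RM tangentially, so AM is at right angles to RM and the tangent condition forces AZ to be normal to ZH, with radius 9.7, so the center A sits 9.7 in from both sides at A = (15.8, 26.0). Then |FA| = |A − F| = 30.4.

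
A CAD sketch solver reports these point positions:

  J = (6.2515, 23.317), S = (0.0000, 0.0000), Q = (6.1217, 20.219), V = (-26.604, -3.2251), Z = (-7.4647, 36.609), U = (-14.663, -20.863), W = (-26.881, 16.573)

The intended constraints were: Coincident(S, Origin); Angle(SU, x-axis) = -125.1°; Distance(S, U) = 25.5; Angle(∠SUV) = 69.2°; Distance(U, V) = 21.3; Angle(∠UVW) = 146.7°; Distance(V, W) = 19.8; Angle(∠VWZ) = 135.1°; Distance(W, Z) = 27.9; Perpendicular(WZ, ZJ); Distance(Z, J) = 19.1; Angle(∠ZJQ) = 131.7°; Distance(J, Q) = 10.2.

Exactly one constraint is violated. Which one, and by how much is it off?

Distance(J, Q) = 10.2 — off by 7.10.

S = (0.00, 0.00) ✓; SU at -125.1° ✓; |SU| = 25.50 ✓; ∠SUV = 69.20° ✓; |UV| = 21.30 ✓; ∠UVW = 146.7° ✓; |VW| = 19.80 ✓; ∠VWZ = 135.1° ✓; |WZ| = 27.90 ✓; ∠(WZ, ZJ) = 90.00° ✓; |ZJ| = 19.10 ✓; ∠ZJQ = 131.7° ✓; |JQ| = 3.101 ✗.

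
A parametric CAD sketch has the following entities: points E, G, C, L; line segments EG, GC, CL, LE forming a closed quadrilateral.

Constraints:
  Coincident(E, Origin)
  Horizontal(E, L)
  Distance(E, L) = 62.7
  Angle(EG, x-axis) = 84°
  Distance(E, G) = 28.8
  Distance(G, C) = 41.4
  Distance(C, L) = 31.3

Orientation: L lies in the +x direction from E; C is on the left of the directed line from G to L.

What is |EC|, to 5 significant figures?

50.996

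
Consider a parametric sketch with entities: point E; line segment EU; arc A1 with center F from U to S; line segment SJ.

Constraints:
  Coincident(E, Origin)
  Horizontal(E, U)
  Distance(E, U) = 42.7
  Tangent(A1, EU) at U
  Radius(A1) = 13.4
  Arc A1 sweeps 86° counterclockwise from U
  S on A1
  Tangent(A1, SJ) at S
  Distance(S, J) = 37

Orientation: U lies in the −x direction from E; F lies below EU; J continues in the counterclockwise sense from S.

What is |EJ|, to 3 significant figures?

76.7

On A1, U sits at bearing 90° from F; an 86° counterclockwise sweep puts S at bearing 176°, so S = F + 13.4·(cos 176°, sin 176°) = (-56.1, -12.5). A1 meets SJ tangentially, so FS is at right angles to SJ, so SJ runs along (−sin 176°, cos 176°); with |SJ| = 37.0, J = (-58.6, -49.4). Then |EJ| = |J − E| = 76.7.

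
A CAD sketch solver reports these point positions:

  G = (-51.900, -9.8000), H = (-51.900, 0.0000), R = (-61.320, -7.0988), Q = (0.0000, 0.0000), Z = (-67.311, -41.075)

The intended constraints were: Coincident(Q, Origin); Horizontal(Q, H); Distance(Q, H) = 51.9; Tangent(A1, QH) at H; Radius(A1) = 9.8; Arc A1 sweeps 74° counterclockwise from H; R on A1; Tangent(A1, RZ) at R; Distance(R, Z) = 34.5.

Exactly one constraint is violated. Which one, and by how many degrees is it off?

Tangent(A1, RZ) at R — off by 6.00°.

Q = (0.00, 0.00) ✓; Q.y = 0.00, H.y = 0.00 ✓; |QH| = 51.90 ✓; ∠(GH, HQ) = 90.00° ✓; |GH| = 9.800 ✓; bearing(G→R) − bearing(G→H) = 74.00° ✓; |GR| = 9.800 ✓; ∠(GR, RZ) = 84.00° ✗; |RZ| = 34.50 ✓.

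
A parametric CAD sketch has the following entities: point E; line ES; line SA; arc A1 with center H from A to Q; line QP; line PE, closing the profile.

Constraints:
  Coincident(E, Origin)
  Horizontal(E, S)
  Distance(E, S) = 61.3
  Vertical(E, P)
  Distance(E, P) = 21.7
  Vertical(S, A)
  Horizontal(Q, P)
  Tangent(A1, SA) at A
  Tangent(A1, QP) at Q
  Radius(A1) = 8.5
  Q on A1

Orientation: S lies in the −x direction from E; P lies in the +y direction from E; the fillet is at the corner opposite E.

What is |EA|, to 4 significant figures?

62.71

E is at the origin; ES is horizontal with |ES| = 61.3 and S on the −x side, so S = (-61.30, 0.000). EP is vertical with |EP| = 21.7 and P on the +y side, so P = (0.000, 21.70). The virtual corner opposite E is at (-61.30, 21.70). Tangency of A1 to SA means the radius HA is perpendicular to SA and tangency of A1 to QP means the radius HQ is perpendicular to QP, with radius 8.5, so the center H sits 8.5 in from both sides at H = (-52.80, 13.20). That places the tangent points at A = (-61.30, 13.20) on SA and Q = (-52.80, 21.70) on QP. Then |EA| = |A − E| = 62.71.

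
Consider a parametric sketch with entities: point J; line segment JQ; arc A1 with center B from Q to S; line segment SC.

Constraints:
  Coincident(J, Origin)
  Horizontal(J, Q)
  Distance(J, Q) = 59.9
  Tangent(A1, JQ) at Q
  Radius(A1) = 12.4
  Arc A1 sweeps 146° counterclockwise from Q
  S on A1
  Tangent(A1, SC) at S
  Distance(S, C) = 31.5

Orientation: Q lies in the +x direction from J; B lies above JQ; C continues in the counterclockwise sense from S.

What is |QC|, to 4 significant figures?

44.63

J is at the origin; J and Q share the same y with |JQ| = 59.9 and Q on the +x side, so Q = (59.90, 0.000). Tangency of A1 to JQ means the radius BQ is perpendicular to JQ, so B = Q + (0, 12.4) = (59.90, 12.40). On A1, Q sits at bearing -90° from B; a 146° counterclockwise sweep puts S at bearing 56°, so S = B + 12.4·(cos 56°, sin 56°) = (66.83, 22.68). Tangency of A1 to SC means the radius BS is perpendicular to SC, so SC runs along (−sin 56°, cos 56°); with |SC| = 31.5, C = (40.72, 40.29). Then |QC| = |C − Q| = 44.63.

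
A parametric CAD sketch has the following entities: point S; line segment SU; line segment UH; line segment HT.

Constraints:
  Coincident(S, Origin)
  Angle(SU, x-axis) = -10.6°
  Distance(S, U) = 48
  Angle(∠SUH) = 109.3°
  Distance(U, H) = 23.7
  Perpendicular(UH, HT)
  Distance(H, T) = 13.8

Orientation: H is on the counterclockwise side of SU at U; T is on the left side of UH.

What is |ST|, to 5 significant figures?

50.574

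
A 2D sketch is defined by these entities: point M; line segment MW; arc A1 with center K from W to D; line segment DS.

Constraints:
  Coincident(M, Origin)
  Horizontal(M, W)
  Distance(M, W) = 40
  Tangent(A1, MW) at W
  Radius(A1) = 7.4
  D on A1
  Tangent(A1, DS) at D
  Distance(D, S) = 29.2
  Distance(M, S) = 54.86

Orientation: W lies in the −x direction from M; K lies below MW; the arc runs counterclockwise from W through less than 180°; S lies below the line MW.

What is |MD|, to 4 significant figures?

48.07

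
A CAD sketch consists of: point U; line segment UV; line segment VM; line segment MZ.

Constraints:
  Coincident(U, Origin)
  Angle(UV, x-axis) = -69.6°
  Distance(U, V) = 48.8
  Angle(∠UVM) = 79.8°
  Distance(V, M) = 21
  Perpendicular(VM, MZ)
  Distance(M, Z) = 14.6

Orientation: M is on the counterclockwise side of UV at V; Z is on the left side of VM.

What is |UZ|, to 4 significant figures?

35.64

U is at the origin; UV runs at -69.6° with length 48.8, so V = 48.8·(cos -69.6°, sin -69.6°) = (17.01, -45.74). ∠UVM = 79.8°, so VM runs at -69.6° + (180° − 79.8°) = 30.60° from the x-axis; with |VM| = 21.0, M = V + 21.0·(cos 30.60°, sin 30.60°) = (35.09, -35.05). VM ⟂ MZ; with |MZ| = 14.6 on the left of VM, Z = M + 14.6·(-0.5090, 0.8607) = (27.65, -22.48). Then |UZ| = |Z − U| = 35.64.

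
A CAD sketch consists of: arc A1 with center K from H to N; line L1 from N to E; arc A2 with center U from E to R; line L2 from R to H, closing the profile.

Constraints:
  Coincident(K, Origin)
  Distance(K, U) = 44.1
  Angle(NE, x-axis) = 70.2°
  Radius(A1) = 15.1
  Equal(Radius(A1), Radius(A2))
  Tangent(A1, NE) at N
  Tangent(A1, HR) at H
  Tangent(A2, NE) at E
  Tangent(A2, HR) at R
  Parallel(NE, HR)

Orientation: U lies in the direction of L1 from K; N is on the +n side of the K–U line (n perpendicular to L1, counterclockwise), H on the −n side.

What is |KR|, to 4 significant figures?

46.61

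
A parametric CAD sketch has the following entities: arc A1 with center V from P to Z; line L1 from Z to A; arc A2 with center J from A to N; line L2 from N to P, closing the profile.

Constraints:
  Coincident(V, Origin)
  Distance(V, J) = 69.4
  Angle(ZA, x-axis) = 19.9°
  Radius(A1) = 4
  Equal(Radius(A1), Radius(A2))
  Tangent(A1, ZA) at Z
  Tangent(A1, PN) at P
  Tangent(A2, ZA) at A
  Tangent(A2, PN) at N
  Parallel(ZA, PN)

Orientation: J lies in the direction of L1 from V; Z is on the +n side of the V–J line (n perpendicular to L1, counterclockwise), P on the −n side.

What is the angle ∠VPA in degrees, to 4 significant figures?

83.42°

The slot axis is L1's direction at 19.9°, so u = (cos 19.9°, sin 19.9°) = (0.9403, 0.3404) and n = (−sin 19.9°, cos 19.9°) = (-0.3404, 0.9403). V is at the origin and J lies 69.4 along u from V, so J = 69.4·u = (65.26, 23.62). Tangency of A1 to both parallel lines with radius 4.0 puts Z and P at V ± 4.0·n: Z = (-1.362, 3.761), P = (1.362, -3.761). Equal radii place A and N the same way about J: A = J + 4.0·n = (63.89, 27.38), N = J − 4.0·n = (66.62, 19.86). Then cos ∠VPA = PV·PA / (|PV||PA|), giving 83.42°.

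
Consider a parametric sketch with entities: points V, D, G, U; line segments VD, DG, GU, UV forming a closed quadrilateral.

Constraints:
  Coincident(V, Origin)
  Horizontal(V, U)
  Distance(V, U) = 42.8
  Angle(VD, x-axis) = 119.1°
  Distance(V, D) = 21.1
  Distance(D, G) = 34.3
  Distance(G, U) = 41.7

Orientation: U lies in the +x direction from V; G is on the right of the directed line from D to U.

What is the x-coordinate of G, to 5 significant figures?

3.2130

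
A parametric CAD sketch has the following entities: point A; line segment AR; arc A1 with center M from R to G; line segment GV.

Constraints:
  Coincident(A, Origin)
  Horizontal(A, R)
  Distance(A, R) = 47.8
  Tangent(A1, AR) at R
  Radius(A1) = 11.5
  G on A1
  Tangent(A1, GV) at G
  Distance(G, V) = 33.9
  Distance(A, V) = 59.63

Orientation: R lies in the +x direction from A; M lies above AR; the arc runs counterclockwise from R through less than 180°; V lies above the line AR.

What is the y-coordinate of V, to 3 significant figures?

45.9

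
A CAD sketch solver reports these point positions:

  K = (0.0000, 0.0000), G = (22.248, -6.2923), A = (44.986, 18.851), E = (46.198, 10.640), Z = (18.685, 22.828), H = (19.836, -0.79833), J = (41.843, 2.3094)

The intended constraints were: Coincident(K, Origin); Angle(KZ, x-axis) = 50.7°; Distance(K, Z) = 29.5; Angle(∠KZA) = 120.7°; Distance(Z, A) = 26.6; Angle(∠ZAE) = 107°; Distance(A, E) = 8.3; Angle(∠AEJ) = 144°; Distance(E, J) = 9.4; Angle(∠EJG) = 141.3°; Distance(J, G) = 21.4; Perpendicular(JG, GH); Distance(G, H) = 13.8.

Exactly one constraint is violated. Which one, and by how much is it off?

Distance(G, H) = 13.8 — off by 7.80.

K = (0.00, 0.00) ✓; KZ at 50.70° ✓; |KZ| = 29.50 ✓; ∠KZA = 120.7° ✓; |ZA| = 26.60 ✓; ∠ZAE = 107.0° ✓; |AE| = 8.300 ✓; ∠AEJ = 144.0° ✓; |EJ| = 9.400 ✓; ∠EJG = 141.3° ✓; |JG| = 21.40 ✓; ∠(JG, GH) = 90.00° ✓; |GH| = 6.000 ✗.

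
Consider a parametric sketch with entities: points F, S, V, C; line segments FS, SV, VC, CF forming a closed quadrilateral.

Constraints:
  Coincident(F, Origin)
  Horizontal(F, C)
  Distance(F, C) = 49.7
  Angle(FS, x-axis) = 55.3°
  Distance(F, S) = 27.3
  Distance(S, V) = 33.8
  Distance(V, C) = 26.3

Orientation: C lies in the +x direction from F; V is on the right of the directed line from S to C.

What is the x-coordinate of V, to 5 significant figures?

25.336

Checks: |SV| = 33.80 ✓; |VC| = 26.30 ✓.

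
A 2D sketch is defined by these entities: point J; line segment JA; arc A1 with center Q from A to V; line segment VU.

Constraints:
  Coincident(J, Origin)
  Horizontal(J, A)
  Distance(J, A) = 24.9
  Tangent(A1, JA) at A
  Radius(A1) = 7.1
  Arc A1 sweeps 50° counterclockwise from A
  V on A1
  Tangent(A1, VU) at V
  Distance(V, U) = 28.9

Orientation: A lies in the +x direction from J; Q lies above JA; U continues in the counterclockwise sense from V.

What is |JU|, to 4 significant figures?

54.79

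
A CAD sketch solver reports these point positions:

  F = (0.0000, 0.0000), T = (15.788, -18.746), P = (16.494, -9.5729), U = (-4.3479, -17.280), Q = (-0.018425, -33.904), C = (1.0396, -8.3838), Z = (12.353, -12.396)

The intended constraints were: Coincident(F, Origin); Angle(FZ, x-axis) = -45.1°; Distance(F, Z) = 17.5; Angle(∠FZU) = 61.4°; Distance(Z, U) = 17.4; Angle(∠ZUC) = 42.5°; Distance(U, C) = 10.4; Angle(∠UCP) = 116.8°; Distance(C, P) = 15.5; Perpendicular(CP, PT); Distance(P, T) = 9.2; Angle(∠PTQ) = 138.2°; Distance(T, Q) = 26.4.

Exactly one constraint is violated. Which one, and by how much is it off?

Distance(T, Q) = 26.4 — off by 4.50.

F = (0.00, 0.00) ✓; FZ at -45.10° ✓; |FZ| = 17.50 ✓; ∠FZU = 61.40° ✓; |ZU| = 17.40 ✓; ∠ZUC = 42.50° ✓; |UC| = 10.40 ✓; ∠UCP = 116.8° ✓; |CP| = 15.50 ✓; ∠(CP, PT) = 90.00° ✓; |PT| = 9.200 ✓; ∠PTQ = 138.2° ✓; |TQ| = 21.90 ✗.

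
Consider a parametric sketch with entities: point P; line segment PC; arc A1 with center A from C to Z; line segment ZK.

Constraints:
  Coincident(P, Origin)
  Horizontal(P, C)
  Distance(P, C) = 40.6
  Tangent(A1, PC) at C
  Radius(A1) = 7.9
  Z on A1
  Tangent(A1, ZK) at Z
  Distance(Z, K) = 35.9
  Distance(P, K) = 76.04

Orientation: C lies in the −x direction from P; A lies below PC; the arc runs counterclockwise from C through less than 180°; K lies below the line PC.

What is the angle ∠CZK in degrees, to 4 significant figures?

155.0°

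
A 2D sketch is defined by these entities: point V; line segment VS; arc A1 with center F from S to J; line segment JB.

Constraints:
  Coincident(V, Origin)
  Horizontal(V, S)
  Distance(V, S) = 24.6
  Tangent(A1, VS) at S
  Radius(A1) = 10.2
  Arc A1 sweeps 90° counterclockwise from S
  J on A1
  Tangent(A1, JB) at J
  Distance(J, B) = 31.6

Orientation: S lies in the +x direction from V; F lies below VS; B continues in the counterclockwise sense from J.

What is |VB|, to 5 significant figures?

44.211

V is at the origin; VS is horizontal with |VS| = 24.6 and S on the +x side, so S = (24.600, 0.0000). A1 meets VS tangentially, so FS is at right angles to VS, so F = S + (0, -10.2) = (24.600, -10.200). On A1, S sits at bearing 90° from F; a 90° counterclockwise sweep puts J at bearing 180°, so J = F + 10.2·(cos 180°, sin 180°) = (14.400, -10.200). The tangent condition forces FJ to be normal to JB, so JB runs along (−sin 180°, cos 180°); with |JB| = 31.6, B = (14.400, -41.800). Then |VB| = |B − V| = 44.211.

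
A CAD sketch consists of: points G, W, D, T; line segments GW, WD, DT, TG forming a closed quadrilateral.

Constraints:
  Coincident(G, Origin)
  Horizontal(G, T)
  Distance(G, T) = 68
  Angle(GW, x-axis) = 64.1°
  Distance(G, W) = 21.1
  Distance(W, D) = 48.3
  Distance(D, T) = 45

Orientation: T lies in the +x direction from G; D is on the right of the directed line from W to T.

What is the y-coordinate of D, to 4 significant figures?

-24.50

G is at the origin; G and T share the same y with |GT| = 68.0 and T in +x, so T = (68.0, 0). GW runs at 64.1° with |GW| = 21.1, so W = (9.217, 18.98). D is determined by |WD| = 48.3 and |DT| = 45.0 together: it lies at the intersection of circle(W, 48.3) and circle(T, 45.0). With |WT| = 61.77, the foot of the radical line on WT is 33.38 from W and the perpendicular offset is √(48.3² − 33.38²) = 34.91. Taking the right-of-WT solution: D = (30.25, -24.50).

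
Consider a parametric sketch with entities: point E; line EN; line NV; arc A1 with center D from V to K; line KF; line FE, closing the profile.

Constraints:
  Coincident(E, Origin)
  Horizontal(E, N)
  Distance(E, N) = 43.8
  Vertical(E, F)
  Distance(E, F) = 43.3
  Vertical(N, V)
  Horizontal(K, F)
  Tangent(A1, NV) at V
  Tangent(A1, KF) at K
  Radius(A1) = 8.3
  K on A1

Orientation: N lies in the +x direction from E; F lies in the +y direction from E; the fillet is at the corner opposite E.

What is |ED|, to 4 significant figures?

49.85

E is at the origin; EN is horizontal with |EN| = 43.8 and N on the +x side, so N = (43.80, 0.000). E and F share the same x with |EF| = 43.3 and F on the +y side, so F = (0.000, 43.30). The virtual corner opposite E is at (43.80, 43.30). Tangency of A1 to NV means the radius DV is perpendicular to NV and the tangent condition forces DK to be normal to KF, with radius 8.3, so the center D sits 8.3 in from both sides at D = (35.50, 35.00). Then |ED| = |D − E| = 49.85.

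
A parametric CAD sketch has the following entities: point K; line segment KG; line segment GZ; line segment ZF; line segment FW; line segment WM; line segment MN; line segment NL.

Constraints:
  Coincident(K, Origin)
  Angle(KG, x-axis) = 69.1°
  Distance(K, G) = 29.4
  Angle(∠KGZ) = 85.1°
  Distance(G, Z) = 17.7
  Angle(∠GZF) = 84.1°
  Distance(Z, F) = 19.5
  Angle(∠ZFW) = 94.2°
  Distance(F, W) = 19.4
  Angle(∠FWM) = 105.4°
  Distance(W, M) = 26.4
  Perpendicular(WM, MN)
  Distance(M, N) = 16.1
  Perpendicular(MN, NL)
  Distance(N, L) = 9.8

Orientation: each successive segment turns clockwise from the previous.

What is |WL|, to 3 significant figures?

23.1

The perpendicularity gives MN at right angles to WM, so MN runs at -12.1°; with |MN| = 16.1, N = (20.2, 34.6). The perpendicularity gives NL at right angles to MN, so NL runs at -102°; with |NL| = 9.8, L = (18.2, 25.0). Then |WL| = |L − W| = 23.1.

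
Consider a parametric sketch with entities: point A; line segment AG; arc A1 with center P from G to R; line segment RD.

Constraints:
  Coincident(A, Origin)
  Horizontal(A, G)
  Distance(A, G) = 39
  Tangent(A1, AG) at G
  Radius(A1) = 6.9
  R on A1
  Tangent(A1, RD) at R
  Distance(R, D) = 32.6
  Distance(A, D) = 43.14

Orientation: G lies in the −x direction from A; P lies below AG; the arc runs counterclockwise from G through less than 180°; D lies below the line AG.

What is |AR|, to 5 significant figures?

45.712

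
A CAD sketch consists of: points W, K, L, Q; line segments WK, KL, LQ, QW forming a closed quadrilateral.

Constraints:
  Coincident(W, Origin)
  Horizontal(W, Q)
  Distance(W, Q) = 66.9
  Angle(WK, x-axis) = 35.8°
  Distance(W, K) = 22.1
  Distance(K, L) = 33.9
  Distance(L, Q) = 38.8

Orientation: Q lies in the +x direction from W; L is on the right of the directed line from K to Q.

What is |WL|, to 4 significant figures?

36.92

Checks: |KL| = 33.90 ✓; |LQ| = 38.80 ✓.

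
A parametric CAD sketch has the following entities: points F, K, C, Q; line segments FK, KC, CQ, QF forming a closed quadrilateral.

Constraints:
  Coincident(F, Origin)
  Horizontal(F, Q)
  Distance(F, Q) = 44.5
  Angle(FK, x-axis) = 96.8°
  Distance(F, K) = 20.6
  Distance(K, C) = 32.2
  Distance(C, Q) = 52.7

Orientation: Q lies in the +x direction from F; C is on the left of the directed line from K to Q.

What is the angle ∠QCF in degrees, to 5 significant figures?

51.815°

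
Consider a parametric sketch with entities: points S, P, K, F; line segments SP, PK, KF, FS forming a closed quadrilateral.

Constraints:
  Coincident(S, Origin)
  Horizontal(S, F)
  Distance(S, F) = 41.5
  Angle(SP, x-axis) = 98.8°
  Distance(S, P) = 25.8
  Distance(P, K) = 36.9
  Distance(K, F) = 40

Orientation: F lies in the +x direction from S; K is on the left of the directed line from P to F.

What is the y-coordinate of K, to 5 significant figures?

38.484

S is at the origin; S and F share the same y with |SF| = 41.5 and F in +x, so F = (41.5, 0). SP runs at 98.8° with |SP| = 25.8, so P = (-3.9470, 25.496). K is determined by |PK| = 36.9 and |KF| = 40.0 together: it lies at the intersection of circle(P, 36.9) and circle(F, 40.0). With |PF| = 52.110, the foot of the radical line on PF is 23.768 from P and the perpendicular offset is √(36.9² − 23.768²) = 28.226. Taking the left-of-PF solution: K = (30.592, 38.484).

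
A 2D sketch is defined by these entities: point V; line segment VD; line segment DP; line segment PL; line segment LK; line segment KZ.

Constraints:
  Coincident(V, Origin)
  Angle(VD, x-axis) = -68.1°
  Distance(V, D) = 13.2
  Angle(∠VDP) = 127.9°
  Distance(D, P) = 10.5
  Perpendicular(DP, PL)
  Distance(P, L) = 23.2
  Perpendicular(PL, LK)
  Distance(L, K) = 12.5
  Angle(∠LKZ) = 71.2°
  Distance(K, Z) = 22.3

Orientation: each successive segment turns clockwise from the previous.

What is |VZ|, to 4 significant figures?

15.69

PL ⟂ LK, so LK runs at 59.80°; with |LK| = 12.5, K = (-14.12, 1.151). ∠LKZ = 71.2° gives KZ at -49.00° from the x-axis; with |KZ| = 22.3, Z = (0.5084, -15.68). Then |VZ| = |Z − V| = 15.69.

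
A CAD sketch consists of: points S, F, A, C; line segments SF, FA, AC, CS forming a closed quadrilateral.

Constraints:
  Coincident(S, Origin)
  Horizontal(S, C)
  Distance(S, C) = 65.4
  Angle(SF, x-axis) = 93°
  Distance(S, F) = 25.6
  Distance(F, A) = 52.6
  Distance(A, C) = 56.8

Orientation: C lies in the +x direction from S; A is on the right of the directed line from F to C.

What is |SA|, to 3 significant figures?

28.5

S is at the origin; SC is horizontal with |SC| = 65.4 and C in +x, so C = (65.4, 0). SF runs at 93.0° with |SF| = 25.6, so F = (-1.34, 25.6). A is determined by |FA| = 52.6 and |AC| = 56.8 together: it lies at the intersection of circle(F, 52.6) and circle(C, 56.8). With |FC| = 71.5, the foot of the radical line on FC is 32.5 from F and the perpendicular offset is √(52.6² − 32.5²) = 41.3. Taking the right-of-FC solution: A = (14.2, -24.7).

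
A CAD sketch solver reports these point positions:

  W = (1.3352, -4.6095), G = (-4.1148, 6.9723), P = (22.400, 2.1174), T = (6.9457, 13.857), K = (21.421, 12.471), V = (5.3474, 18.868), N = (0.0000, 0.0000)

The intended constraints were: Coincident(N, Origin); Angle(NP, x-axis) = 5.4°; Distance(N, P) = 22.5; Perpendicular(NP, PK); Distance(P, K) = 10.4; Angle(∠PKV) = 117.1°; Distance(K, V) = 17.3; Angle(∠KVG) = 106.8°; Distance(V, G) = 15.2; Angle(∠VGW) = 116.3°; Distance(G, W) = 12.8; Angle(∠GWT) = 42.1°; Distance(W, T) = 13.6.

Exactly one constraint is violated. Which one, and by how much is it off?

Distance(W, T) = 13.6 — off by 5.70.

N = (0.00, 0.00) ✓; NP at 5.400° ✓; |NP| = 22.50 ✓; ∠(NP, PK) = 90.00° ✓; |PK| = 10.40 ✓; ∠PKV = 117.1° ✓; |KV| = 17.30 ✓; ∠KVG = 106.8° ✓; |VG| = 15.20 ✓; ∠VGW = 116.3° ✓; |GW| = 12.80 ✓; ∠GWT = 42.10° ✓; |WT| = 19.30 ✗.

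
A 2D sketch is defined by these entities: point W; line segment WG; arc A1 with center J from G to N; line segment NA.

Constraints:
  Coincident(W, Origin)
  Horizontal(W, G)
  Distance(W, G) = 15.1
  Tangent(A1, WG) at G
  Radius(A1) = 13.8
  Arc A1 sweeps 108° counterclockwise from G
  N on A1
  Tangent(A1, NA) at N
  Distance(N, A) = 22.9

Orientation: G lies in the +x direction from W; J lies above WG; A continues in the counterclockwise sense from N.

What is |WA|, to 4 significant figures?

45.11

W is at the origin; WG is horizontal with |WG| = 15.1 and G on the +x side, so G = (15.10, 0.000). Tangency of A1 to WG means the radius JG is perpendicular to WG, so J = G + (0, 13.8) = (15.10, 13.80). On A1, G sits at bearing -90° from J; a 108° counterclockwise sweep puts N at bearing 18°, so N = J + 13.8·(cos 18°, sin 18°) = (28.22, 18.06). A1 meets NA tangentially, so JN is at right angles to NA, so NA runs along (−sin 18°, cos 18°); with |NA| = 22.9, A = (21.15, 39.84). Then |WA| = |A − W| = 45.11.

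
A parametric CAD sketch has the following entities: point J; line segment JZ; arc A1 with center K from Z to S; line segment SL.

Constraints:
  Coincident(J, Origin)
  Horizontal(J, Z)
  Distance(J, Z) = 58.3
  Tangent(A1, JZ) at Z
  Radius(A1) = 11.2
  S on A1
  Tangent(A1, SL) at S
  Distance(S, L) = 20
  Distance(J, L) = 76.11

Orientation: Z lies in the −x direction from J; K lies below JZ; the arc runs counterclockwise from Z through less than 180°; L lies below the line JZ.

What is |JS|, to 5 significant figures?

70.406

Checks: |KS| = 11.20 ✓; ∠(KS, SL) = 90.00° ✓; |SL| = 20.00 ✓; |JL| = 76.11 ✓.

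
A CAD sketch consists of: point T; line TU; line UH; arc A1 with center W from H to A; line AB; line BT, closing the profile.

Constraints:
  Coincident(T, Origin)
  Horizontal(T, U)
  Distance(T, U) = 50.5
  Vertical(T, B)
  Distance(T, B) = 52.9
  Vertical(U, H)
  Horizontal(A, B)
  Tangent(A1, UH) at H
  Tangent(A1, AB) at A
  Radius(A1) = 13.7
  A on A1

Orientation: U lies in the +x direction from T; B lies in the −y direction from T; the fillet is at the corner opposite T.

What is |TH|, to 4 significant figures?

63.93

T is at the origin; T and U share the same y with |TU| = 50.5 and U on the +x side, so U = (50.50, 0.000). TB is vertical with |TB| = 52.9 and B on the −y side, so B = (0.000, -52.90). The virtual corner opposite T is at (50.50, -52.90). Tangency of A1 to UH means the radius WH is perpendicular to UH and A1 meets AB tangentially, so WA is at right angles to AB, with radius 13.7, so the center W sits 13.7 in from both sides at W = (36.80, -39.20). That places the tangent points at H = (50.50, -39.20) on UH and A = (36.80, -52.90) on AB. Then |TH| = |H − T| = 63.93.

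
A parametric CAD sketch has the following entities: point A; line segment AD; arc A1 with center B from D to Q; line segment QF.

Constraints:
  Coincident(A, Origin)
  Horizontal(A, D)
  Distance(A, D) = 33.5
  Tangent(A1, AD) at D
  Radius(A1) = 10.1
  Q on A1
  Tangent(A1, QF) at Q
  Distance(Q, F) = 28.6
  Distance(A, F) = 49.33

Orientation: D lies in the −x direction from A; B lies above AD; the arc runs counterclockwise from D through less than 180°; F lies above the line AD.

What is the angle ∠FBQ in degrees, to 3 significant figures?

70.5°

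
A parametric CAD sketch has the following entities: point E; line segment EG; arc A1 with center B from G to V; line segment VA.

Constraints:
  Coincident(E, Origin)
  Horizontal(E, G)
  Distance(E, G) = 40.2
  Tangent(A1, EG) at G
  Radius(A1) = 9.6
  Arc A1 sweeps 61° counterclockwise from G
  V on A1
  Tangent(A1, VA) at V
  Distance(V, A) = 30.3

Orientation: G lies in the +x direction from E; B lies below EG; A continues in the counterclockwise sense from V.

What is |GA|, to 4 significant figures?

39.01

On A1, G sits at bearing 90° from B; a 61° counterclockwise sweep puts V at bearing 151°, so V = B + 9.6·(cos 151°, sin 151°) = (31.80, -4.946). The tangent condition forces BV to be normal to VA, so VA runs along (−sin 151°, cos 151°); with |VA| = 30.3, A = (17.11, -31.45). Then |GA| = |A − G| = 39.01.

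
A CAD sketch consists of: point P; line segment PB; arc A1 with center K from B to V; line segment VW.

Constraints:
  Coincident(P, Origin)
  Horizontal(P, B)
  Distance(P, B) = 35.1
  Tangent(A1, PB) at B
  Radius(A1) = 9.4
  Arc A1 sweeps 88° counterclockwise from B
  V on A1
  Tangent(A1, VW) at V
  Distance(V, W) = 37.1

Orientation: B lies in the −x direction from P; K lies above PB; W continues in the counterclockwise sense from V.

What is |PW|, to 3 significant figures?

52.2

P is at the origin; PB is horizontal with |PB| = 35.1 and B on the −x side, so B = (-35.1, 0.00). The tangent condition forces KB to be normal to PB, so K = B + (0, 9.4) = (-35.1, 9.40). On A1, B sits at bearing -90° from K; an 88° counterclockwise sweep puts V at bearing -2°, so V = K + 9.4·(cos -2°, sin -2°) = (-25.7, 9.07). Since A1 is tangent to VW there, KV ⟂ VW, so VW runs along (−sin -2°, cos -2°); with |VW| = 37.1, W = (-24.4, 46.1). Then |PW| = |W − P| = 52.2.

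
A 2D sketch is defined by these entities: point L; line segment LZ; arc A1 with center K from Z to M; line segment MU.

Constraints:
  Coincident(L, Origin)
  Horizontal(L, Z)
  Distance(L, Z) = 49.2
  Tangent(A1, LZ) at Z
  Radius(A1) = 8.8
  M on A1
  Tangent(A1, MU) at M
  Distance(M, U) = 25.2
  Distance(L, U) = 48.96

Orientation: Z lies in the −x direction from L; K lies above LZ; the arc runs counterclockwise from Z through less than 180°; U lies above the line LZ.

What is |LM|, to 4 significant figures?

41.18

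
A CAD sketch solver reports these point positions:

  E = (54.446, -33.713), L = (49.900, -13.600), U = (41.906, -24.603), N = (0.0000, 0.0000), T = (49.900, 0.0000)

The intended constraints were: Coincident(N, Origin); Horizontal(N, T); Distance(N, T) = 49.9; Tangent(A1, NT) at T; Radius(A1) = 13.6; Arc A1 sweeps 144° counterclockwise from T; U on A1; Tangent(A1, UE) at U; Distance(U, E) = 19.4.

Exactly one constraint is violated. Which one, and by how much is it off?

Distance(U, E) = 19.4 — off by 3.90.

N = (0.00, 0.00) ✓; N.y = 0.00, T.y = 0.00 ✓; |NT| = 49.90 ✓; ∠(LT, TN) = 90.00° ✓; |LT| = 13.60 ✓; bearing(L→U) − bearing(L→T) = 144.0° ✓; |LU| = 13.60 ✓; ∠(LU, UE) = 90.00° ✓; |UE| = 15.50 ✗.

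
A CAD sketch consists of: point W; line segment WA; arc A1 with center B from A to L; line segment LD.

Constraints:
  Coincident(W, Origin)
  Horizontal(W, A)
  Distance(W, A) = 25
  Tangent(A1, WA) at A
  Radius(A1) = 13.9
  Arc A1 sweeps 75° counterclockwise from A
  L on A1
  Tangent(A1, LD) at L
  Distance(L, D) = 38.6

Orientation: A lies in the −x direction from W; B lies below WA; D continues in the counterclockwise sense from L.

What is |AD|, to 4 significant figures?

53.04

W is at the origin; WA is horizontal with |WA| = 25.0 and A on the −x side, so A = (-25.00, 0.000). The tangent condition forces BA to be normal to WA, so B = A + (0, -13.9) = (-25.00, -13.90). On A1, A sits at bearing 90° from B; a 75° counterclockwise sweep puts L at bearing 165°, so L = B + 13.9·(cos 165°, sin 165°) = (-38.43, -10.30). A1 meets LD tangentially, so BL is at right angles to LD, so LD runs along (−sin 165°, cos 165°); with |LD| = 38.6, D = (-48.42, -47.59). Then |AD| = |D − A| = 53.04.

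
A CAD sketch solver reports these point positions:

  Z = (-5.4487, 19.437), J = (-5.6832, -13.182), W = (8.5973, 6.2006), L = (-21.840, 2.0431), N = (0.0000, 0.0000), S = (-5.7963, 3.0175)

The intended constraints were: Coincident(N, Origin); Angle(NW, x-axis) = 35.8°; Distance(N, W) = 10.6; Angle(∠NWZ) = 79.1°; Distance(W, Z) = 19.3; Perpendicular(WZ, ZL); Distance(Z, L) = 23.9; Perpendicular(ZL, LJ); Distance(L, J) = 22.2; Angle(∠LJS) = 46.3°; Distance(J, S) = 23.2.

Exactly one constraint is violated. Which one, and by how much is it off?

Distance(J, S) = 23.2 — off by 7.00.

N = (0.00, 0.00) ✓; NW at 35.80° ✓; |NW| = 10.60 ✓; ∠NWZ = 79.10° ✓; |WZ| = 19.30 ✓; ∠(WZ, ZL) = 90.00° ✓; |ZL| = 23.90 ✓; ∠(ZL, LJ) = 90.00° ✓; |LJ| = 22.20 ✓; ∠LJS = 46.30° ✓; |JS| = 16.20 ✗.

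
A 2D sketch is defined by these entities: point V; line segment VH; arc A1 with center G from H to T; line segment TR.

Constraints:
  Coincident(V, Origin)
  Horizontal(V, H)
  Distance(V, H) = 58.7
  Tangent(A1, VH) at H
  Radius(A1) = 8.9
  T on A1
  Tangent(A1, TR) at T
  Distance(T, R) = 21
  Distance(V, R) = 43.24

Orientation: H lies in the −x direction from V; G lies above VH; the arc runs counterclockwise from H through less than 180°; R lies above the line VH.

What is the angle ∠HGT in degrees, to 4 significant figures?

50.91°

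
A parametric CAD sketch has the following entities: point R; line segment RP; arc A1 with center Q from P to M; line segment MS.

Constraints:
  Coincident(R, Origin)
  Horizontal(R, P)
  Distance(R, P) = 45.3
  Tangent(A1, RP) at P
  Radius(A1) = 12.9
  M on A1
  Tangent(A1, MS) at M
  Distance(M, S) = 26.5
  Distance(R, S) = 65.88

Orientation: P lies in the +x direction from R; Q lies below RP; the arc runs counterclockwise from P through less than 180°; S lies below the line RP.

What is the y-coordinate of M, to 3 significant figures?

-20.6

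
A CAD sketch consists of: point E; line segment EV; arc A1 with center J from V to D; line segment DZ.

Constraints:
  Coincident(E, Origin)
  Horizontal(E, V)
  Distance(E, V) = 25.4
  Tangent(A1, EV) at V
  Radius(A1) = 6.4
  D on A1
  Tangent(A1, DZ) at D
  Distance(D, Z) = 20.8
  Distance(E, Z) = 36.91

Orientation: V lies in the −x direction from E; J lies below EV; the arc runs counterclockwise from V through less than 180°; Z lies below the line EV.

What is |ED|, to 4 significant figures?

32.56

Checks: |EV| = 25.40 ✓; |JD| = 6.400 ✓; ∠(JD, DZ) = 90.00° ✓; |DZ| = 20.80 ✓; |EZ| = 36.91 ✓.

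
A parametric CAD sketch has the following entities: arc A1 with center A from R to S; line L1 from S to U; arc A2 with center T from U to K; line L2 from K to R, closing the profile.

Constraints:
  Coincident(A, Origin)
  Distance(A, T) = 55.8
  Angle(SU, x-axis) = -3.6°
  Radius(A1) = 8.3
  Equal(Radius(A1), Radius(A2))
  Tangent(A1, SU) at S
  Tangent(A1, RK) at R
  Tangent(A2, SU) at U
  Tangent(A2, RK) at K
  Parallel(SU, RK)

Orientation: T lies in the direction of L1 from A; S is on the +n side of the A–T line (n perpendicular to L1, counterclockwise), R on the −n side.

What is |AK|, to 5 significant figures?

56.414

The slot axis is L1's direction at -3.6°, so u = (cos -3.6°, sin -3.6°) = (0.99803, -0.062791) and n = (−sin -3.6°, cos -3.6°) = (0.062791, 0.99803). A is at the origin and T lies 55.8 along u from A, so T = 55.8·u = (55.690, -3.5037). Tangency of A1 to both parallel lines with radius 8.3 puts S and R at A ± 8.3·n: S = (0.52116, 8.2836), R = (-0.52116, -8.2836). Equal radii place U and K the same way about T: U = T + 8.3·n = (56.211, 4.7799), K = T − 8.3·n = (55.169, -11.787). Then |AK| = |K − A| = 56.414.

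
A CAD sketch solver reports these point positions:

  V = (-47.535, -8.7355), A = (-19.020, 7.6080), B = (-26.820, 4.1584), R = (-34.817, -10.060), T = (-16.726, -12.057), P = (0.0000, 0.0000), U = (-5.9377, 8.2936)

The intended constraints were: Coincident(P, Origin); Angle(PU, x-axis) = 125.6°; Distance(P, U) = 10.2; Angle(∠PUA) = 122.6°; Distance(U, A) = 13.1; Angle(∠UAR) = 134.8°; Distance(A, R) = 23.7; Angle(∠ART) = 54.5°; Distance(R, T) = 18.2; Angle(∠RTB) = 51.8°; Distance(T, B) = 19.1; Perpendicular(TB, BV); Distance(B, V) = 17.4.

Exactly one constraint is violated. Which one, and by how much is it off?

Distance(B, V) = 17.4 — off by 7.00.

P = (0.00, 0.00) ✓; PU at 125.6° ✓; |PU| = 10.20 ✓; ∠PUA = 122.6° ✓; |UA| = 13.10 ✓; ∠UAR = 134.8° ✓; |AR| = 23.70 ✓; ∠ART = 54.50° ✓; |RT| = 18.20 ✓; ∠RTB = 51.80° ✓; |TB| = 19.10 ✓; ∠(TB, BV) = 90.00° ✓; |BV| = 24.40 ✗.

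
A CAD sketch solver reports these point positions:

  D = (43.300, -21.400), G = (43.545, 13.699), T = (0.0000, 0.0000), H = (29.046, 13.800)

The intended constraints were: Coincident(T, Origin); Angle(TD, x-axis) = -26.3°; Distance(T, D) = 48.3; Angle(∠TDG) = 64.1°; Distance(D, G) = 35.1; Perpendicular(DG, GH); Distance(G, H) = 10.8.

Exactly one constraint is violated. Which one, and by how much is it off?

Distance(G, H) = 10.8 — off by 3.70.

T = (0.00, 0.00) ✓; TD at -26.30° ✓; |TD| = 48.30 ✓; ∠TDG = 64.10° ✓; |DG| = 35.10 ✓; ∠(DG, GH) = 90.00° ✓; |GH| = 14.50 ✗.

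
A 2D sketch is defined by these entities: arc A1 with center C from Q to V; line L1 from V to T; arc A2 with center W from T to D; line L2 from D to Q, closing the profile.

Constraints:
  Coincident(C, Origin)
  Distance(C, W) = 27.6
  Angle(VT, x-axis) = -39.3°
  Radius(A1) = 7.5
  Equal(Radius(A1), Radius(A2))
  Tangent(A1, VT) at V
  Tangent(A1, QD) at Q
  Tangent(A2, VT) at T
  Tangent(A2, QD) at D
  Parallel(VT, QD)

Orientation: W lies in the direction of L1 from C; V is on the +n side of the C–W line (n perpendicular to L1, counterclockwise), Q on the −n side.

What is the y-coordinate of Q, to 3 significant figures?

-5.80

The slot axis is L1's direction at -39.3°, so u = (cos -39.3°, sin -39.3°) = (0.774, -0.633) and n = (−sin -39.3°, cos -39.3°) = (0.633, 0.774). C is at the origin and W lies 27.6 along u from C, so W = 27.6·u = (21.4, -17.5). Tangency of A1 to both parallel lines with radius 7.5 puts V and Q at C ± 7.5·n: V = (4.75, 5.80), Q = (-4.75, -5.80). So Q.y = -5.80.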